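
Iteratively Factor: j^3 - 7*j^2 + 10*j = (j - 2)*(j^2 - 5*j) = (j - 5)*(j - 2)*(j)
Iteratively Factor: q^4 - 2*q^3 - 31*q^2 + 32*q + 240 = (q + 3)*(q^3 - 5*q^2 - 16*q + 80) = (q - 4)*(q + 3)*(q^2 - q - 20) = (q - 4)*(q + 3)*(q + 4)*(q - 5)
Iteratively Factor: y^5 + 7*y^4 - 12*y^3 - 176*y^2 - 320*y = (y - 5)*(y^4 + 12*y^3 + 48*y^2 + 64*y) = (y - 5)*(y + 4)*(y^3 + 8*y^2 + 16*y) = y*(y - 5)*(y + 4)*(y^2 + 8*y + 16) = y*(y - 5)*(y + 4)^2*(y + 4)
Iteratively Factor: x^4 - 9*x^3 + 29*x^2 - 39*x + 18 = (x - 3)*(x^3 - 6*x^2 + 11*x - 6) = (x - 3)*(x - 2)*(x^2 - 4*x + 3) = (x - 3)*(x - 2)*(x - 1)*(x - 3)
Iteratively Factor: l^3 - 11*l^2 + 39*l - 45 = (l - 3)*(l^2 - 8*l + 15) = (l - 3)^2*(l - 5)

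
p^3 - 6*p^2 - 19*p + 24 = (p - 8)*(p - 1)*(p + 3)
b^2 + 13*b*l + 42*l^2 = (b + 6*l)*(b + 7*l)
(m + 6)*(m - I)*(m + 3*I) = m^3 + 6*m^2 + 2*I*m^2 + 3*m + 12*I*m + 18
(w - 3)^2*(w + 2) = w^3 - 4*w^2 - 3*w + 18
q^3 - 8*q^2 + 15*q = q*(q - 5)*(q - 3)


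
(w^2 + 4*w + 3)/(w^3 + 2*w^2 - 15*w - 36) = (w + 1)/(w^2 - w - 12)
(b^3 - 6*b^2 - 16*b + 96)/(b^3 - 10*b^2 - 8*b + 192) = (b - 4)/(b - 8)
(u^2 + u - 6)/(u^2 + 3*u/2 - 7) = 2*(u + 3)/(2*u + 7)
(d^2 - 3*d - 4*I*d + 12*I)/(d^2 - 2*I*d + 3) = (d^2 - 3*d - 4*I*d + 12*I)/(d^2 - 2*I*d + 3)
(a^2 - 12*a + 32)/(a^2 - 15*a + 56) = (a - 4)/(a - 7)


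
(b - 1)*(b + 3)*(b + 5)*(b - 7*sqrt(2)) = b^4 - 7*sqrt(2)*b^3 + 7*b^3 - 49*sqrt(2)*b^2 + 7*b^2 - 49*sqrt(2)*b - 15*b + 105*sqrt(2)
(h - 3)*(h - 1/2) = h^2 - 7*h/2 + 3/2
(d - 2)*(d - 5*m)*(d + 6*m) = d^3 + d^2*m - 2*d^2 - 30*d*m^2 - 2*d*m + 60*m^2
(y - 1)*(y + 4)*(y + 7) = y^3 + 10*y^2 + 17*y - 28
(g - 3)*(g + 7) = g^2 + 4*g - 21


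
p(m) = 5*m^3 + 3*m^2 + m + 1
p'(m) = 15*m^2 + 6*m + 1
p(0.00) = 1.00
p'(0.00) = 1.00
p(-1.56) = -12.24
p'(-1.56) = 28.14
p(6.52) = 1520.89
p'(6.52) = 677.78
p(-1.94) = -26.16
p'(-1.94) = 45.81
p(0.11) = 1.15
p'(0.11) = 1.84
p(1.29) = 18.02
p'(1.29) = 33.70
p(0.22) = 1.42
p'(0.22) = 3.05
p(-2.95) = -104.20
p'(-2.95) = 113.84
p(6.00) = 1195.00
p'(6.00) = 577.00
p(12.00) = 9085.00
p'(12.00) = 2233.00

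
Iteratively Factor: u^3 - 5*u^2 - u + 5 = (u + 1)*(u^2 - 6*u + 5) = (u - 5)*(u + 1)*(u - 1)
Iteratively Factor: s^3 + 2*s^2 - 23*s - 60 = (s + 4)*(s^2 - 2*s - 15) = (s + 3)*(s + 4)*(s - 5)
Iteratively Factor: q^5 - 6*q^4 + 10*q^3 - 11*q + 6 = (q - 3)*(q^4 - 3*q^3 + q^2 + 3*q - 2) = (q - 3)*(q + 1)*(q^3 - 4*q^2 + 5*q - 2) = (q - 3)*(q - 1)*(q + 1)*(q^2 - 3*q + 2) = (q - 3)*(q - 2)*(q - 1)*(q + 1)*(q - 1)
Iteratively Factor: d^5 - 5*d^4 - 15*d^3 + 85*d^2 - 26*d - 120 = (d + 1)*(d^4 - 6*d^3 - 9*d^2 + 94*d - 120) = (d - 3)*(d + 1)*(d^3 - 3*d^2 - 18*d + 40) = (d - 5)*(d - 3)*(d + 1)*(d^2 + 2*d - 8) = (d - 5)*(d - 3)*(d - 2)*(d + 1)*(d + 4)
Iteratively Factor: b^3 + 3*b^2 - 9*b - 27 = (b + 3)*(b^2 - 9) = (b + 3)^2*(b - 3)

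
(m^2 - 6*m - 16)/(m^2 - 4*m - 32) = (m + 2)/(m + 4)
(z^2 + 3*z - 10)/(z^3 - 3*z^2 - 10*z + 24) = (z + 5)/(z^2 - z - 12)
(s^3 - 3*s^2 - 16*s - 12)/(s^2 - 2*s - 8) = (s^2 - 5*s - 6)/(s - 4)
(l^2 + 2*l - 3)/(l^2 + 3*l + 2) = (l^2 + 2*l - 3)/(l^2 + 3*l + 2)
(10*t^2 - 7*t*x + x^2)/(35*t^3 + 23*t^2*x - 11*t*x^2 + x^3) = (-2*t + x)/(-7*t^2 - 6*t*x + x^2)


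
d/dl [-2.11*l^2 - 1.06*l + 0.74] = -4.22*l - 1.06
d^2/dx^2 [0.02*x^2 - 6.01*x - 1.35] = 0.0400000000000000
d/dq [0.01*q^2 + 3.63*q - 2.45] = 0.02*q + 3.63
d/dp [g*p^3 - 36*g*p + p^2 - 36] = 3*g*p^2 - 36*g + 2*p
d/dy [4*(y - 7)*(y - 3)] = 8*y - 40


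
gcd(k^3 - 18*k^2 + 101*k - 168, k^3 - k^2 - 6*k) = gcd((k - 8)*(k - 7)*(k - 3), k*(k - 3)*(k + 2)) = k - 3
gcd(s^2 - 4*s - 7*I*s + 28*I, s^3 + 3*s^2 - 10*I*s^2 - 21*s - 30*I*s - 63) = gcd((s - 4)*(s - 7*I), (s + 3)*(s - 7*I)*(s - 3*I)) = s - 7*I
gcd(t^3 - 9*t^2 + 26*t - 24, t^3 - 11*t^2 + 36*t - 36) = t^2 - 5*t + 6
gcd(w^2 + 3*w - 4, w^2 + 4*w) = w + 4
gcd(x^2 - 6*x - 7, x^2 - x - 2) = x + 1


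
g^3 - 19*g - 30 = (g - 5)*(g + 2)*(g + 3)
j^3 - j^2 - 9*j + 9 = (j - 3)*(j - 1)*(j + 3)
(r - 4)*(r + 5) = r^2 + r - 20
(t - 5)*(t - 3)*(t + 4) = t^3 - 4*t^2 - 17*t + 60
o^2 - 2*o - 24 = (o - 6)*(o + 4)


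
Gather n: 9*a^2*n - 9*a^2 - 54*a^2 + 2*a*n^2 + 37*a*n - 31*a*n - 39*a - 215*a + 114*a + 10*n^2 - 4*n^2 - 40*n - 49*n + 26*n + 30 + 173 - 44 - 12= -63*a^2 - 140*a + n^2*(2*a + 6) + n*(9*a^2 + 6*a - 63) + 147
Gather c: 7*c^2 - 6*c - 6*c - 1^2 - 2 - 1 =7*c^2 - 12*c - 4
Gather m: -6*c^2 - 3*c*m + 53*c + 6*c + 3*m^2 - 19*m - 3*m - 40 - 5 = -6*c^2 + 59*c + 3*m^2 + m*(-3*c - 22) - 45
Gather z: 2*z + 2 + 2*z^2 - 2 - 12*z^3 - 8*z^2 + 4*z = -12*z^3 - 6*z^2 + 6*z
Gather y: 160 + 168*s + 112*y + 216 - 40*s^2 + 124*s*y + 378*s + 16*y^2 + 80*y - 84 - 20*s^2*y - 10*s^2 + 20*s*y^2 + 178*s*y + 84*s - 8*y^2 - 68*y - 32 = -50*s^2 + 630*s + y^2*(20*s + 8) + y*(-20*s^2 + 302*s + 124) + 260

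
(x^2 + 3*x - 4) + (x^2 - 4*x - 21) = 2*x^2 - x - 25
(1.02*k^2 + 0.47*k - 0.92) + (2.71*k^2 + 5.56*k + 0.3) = 3.73*k^2 + 6.03*k - 0.62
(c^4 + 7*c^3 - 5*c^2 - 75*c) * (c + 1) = c^5 + 8*c^4 + 2*c^3 - 80*c^2 - 75*c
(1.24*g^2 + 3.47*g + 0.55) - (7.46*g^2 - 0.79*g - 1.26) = -6.22*g^2 + 4.26*g + 1.81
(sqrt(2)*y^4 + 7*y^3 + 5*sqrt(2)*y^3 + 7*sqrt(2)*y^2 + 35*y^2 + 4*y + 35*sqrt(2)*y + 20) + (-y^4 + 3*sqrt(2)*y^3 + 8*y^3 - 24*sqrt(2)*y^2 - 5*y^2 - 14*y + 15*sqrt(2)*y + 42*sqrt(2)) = -y^4 + sqrt(2)*y^4 + 8*sqrt(2)*y^3 + 15*y^3 - 17*sqrt(2)*y^2 + 30*y^2 - 10*y + 50*sqrt(2)*y + 20 + 42*sqrt(2)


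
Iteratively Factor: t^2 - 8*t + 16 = (t - 4)*(t - 4)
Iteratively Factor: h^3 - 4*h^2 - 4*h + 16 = (h + 2)*(h^2 - 6*h + 8) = (h - 4)*(h + 2)*(h - 2)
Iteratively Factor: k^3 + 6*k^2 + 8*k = (k + 2)*(k^2 + 4*k) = k*(k + 2)*(k + 4)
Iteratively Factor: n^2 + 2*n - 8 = (n + 4)*(n - 2)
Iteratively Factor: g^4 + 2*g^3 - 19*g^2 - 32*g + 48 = (g - 4)*(g^3 + 6*g^2 + 5*g - 12) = (g - 4)*(g - 1)*(g^2 + 7*g + 12) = (g - 4)*(g - 1)*(g + 3)*(g + 4)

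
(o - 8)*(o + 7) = o^2 - o - 56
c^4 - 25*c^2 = c^2*(c - 5)*(c + 5)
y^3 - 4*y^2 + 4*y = y*(y - 2)^2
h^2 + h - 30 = (h - 5)*(h + 6)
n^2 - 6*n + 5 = (n - 5)*(n - 1)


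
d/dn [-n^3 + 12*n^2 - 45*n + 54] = -3*n^2 + 24*n - 45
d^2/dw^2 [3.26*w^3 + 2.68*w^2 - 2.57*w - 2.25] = 19.56*w + 5.36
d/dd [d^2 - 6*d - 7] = 2*d - 6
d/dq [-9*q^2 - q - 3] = -18*q - 1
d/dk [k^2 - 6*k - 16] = 2*k - 6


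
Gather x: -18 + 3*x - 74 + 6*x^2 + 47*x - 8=6*x^2 + 50*x - 100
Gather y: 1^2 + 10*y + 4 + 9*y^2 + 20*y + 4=9*y^2 + 30*y + 9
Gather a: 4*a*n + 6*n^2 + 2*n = 4*a*n + 6*n^2 + 2*n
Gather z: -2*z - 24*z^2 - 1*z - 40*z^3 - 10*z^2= -40*z^3 - 34*z^2 - 3*z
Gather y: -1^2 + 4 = 3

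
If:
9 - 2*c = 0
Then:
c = 9/2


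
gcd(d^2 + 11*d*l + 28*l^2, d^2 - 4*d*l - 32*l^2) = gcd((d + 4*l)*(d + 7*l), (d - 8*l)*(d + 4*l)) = d + 4*l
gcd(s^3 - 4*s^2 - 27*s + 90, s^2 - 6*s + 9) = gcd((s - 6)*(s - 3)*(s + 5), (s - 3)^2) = s - 3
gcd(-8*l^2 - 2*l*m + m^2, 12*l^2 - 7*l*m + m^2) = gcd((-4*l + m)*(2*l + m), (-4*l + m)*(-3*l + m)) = 4*l - m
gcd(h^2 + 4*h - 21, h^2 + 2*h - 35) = h + 7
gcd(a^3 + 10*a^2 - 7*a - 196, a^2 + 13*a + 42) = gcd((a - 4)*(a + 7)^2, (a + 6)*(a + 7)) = a + 7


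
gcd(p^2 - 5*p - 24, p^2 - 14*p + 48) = p - 8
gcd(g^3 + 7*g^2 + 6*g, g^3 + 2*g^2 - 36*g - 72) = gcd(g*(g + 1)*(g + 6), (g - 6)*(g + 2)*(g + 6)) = g + 6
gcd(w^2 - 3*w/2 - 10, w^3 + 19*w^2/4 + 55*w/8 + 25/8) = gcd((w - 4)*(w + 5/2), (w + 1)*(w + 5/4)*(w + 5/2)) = w + 5/2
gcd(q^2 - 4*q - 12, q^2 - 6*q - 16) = q + 2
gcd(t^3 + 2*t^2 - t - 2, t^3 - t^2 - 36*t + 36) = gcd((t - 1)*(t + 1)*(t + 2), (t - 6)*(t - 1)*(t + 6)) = t - 1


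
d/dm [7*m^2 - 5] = 14*m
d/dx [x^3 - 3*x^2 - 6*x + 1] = 3*x^2 - 6*x - 6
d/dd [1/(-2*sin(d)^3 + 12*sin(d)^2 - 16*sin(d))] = (3*cos(d) - 12/tan(d) + 8*cos(d)/sin(d)^2)/(2*(sin(d) - 4)^2*(sin(d) - 2)^2)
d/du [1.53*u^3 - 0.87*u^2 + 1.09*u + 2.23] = 4.59*u^2 - 1.74*u + 1.09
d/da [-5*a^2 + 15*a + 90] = 15 - 10*a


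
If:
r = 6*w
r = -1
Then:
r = -1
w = -1/6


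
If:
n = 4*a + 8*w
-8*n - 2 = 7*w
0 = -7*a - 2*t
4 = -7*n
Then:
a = -43/49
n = -4/7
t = 43/14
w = 18/49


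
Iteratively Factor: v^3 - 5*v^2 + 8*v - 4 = (v - 1)*(v^2 - 4*v + 4) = (v - 2)*(v - 1)*(v - 2)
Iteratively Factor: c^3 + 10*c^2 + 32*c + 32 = (c + 4)*(c^2 + 6*c + 8) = (c + 4)^2*(c + 2)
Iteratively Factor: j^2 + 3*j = (j)*(j + 3)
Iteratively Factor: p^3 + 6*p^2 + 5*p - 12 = (p + 4)*(p^2 + 2*p - 3) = (p - 1)*(p + 4)*(p + 3)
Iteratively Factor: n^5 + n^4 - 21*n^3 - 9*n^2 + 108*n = (n + 4)*(n^4 - 3*n^3 - 9*n^2 + 27*n) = (n - 3)*(n + 4)*(n^3 - 9*n) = (n - 3)*(n + 3)*(n + 4)*(n^2 - 3*n) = n*(n - 3)*(n + 3)*(n + 4)*(n - 3)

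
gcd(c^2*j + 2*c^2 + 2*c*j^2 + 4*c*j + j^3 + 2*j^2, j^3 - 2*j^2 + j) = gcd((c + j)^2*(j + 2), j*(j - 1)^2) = 1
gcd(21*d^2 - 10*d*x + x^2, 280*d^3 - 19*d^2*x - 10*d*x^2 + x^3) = -7*d + x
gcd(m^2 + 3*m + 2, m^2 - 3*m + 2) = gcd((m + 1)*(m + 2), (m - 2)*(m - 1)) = 1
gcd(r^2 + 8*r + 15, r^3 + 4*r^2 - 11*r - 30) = r + 5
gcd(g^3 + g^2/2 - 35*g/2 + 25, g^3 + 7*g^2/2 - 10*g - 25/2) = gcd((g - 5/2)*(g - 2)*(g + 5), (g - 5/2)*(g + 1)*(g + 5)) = g^2 + 5*g/2 - 25/2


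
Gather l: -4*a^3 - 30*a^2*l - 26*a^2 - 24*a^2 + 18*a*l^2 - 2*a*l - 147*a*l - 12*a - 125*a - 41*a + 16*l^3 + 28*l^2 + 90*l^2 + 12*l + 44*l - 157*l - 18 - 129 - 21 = -4*a^3 - 50*a^2 - 178*a + 16*l^3 + l^2*(18*a + 118) + l*(-30*a^2 - 149*a - 101) - 168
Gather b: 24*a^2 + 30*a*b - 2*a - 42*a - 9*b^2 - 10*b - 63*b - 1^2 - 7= 24*a^2 - 44*a - 9*b^2 + b*(30*a - 73) - 8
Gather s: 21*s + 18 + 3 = 21*s + 21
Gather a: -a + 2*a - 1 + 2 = a + 1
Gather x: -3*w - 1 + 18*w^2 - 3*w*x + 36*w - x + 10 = 18*w^2 + 33*w + x*(-3*w - 1) + 9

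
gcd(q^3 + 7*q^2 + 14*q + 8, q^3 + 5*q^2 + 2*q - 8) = q^2 + 6*q + 8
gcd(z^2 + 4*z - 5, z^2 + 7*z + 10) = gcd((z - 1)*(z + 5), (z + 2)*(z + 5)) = z + 5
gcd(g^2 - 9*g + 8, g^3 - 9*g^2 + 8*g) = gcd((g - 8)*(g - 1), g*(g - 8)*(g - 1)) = g^2 - 9*g + 8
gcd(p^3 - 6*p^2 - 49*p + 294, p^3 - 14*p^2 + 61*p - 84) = p - 7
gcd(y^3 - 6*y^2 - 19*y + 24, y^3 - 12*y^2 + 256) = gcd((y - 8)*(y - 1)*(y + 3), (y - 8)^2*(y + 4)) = y - 8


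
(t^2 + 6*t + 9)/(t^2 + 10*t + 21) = (t + 3)/(t + 7)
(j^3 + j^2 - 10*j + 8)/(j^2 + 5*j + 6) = (j^3 + j^2 - 10*j + 8)/(j^2 + 5*j + 6)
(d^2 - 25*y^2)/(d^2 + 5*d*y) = (d - 5*y)/d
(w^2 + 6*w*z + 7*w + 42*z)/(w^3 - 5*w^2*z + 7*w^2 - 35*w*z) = (-w - 6*z)/(w*(-w + 5*z))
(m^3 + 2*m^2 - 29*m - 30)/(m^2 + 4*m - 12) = (m^2 - 4*m - 5)/(m - 2)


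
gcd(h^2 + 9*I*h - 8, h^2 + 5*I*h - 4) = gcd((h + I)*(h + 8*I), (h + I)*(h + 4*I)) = h + I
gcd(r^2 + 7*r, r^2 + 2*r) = r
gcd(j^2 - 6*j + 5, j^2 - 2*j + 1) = j - 1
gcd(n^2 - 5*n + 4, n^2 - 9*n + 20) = n - 4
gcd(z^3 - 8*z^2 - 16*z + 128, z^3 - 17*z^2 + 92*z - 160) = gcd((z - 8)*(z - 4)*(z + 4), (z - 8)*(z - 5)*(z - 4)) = z^2 - 12*z + 32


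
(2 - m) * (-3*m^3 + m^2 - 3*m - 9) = 3*m^4 - 7*m^3 + 5*m^2 + 3*m - 18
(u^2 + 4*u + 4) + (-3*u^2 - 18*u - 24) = -2*u^2 - 14*u - 20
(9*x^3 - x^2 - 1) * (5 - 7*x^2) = -63*x^5 + 7*x^4 + 45*x^3 + 2*x^2 - 5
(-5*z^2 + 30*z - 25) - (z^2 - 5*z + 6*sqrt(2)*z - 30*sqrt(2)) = -6*z^2 - 6*sqrt(2)*z + 35*z - 25 + 30*sqrt(2)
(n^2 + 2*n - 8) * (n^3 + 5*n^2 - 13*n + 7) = n^5 + 7*n^4 - 11*n^3 - 59*n^2 + 118*n - 56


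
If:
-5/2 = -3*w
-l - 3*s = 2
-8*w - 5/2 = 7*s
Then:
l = 27/14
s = -55/42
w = 5/6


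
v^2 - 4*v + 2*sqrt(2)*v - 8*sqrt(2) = (v - 4)*(v + 2*sqrt(2))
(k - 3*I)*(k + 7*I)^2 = k^3 + 11*I*k^2 - 7*k + 147*I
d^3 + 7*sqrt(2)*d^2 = d^2*(d + 7*sqrt(2))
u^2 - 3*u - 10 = (u - 5)*(u + 2)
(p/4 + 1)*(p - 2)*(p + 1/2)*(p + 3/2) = p^4/4 + p^3 - 13*p^2/16 - 29*p/8 - 3/2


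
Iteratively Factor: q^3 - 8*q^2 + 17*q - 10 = (q - 1)*(q^2 - 7*q + 10) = (q - 2)*(q - 1)*(q - 5)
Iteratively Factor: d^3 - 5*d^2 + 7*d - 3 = (d - 1)*(d^2 - 4*d + 3) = (d - 3)*(d - 1)*(d - 1)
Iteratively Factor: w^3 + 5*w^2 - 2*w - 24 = (w + 4)*(w^2 + w - 6) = (w - 2)*(w + 4)*(w + 3)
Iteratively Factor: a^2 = (a)*(a)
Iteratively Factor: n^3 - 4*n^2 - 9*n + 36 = (n - 3)*(n^2 - n - 12) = (n - 3)*(n + 3)*(n - 4)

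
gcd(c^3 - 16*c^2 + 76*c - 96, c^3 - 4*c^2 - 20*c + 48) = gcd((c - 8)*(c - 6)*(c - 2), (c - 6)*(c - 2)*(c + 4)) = c^2 - 8*c + 12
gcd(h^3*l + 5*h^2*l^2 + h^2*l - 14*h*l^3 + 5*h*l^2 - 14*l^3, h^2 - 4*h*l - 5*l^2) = 1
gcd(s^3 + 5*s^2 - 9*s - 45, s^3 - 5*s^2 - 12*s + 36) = s + 3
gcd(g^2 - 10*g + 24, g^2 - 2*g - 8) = g - 4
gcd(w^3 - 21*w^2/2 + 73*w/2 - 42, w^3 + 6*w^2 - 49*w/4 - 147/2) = w - 7/2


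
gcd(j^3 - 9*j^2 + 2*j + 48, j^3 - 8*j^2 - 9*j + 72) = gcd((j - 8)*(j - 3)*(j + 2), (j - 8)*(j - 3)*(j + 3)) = j^2 - 11*j + 24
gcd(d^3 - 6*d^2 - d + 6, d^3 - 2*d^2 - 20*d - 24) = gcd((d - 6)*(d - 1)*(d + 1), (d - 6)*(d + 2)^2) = d - 6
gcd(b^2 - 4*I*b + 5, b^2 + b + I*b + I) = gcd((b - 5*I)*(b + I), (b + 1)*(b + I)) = b + I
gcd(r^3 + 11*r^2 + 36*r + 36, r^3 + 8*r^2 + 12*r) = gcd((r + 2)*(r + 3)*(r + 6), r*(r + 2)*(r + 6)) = r^2 + 8*r + 12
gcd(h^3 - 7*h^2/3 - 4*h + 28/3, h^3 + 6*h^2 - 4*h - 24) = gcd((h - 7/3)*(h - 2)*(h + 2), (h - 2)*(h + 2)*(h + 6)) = h^2 - 4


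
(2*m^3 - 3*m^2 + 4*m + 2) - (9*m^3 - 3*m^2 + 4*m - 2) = 4 - 7*m^3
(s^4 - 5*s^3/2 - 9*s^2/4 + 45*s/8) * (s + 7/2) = s^5 + s^4 - 11*s^3 - 9*s^2/4 + 315*s/16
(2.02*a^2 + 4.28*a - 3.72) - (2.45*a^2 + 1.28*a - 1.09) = -0.43*a^2 + 3.0*a - 2.63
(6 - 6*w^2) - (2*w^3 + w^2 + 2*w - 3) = -2*w^3 - 7*w^2 - 2*w + 9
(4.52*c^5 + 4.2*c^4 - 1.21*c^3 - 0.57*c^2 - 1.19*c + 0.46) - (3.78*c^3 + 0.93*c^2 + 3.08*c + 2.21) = 4.52*c^5 + 4.2*c^4 - 4.99*c^3 - 1.5*c^2 - 4.27*c - 1.75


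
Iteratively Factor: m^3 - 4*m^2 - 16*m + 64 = (m + 4)*(m^2 - 8*m + 16) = (m - 4)*(m + 4)*(m - 4)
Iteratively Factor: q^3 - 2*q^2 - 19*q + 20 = (q + 4)*(q^2 - 6*q + 5) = (q - 5)*(q + 4)*(q - 1)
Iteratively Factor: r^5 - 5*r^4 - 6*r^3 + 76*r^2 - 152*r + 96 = (r - 2)*(r^4 - 3*r^3 - 12*r^2 + 52*r - 48) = (r - 3)*(r - 2)*(r^3 - 12*r + 16) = (r - 3)*(r - 2)^2*(r^2 + 2*r - 8) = (r - 3)*(r - 2)^3*(r + 4)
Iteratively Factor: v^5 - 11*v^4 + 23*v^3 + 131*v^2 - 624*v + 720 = (v - 4)*(v^4 - 7*v^3 - 5*v^2 + 111*v - 180) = (v - 5)*(v - 4)*(v^3 - 2*v^2 - 15*v + 36) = (v - 5)*(v - 4)*(v - 3)*(v^2 + v - 12) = (v - 5)*(v - 4)*(v - 3)^2*(v + 4)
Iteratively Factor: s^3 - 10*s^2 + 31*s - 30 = (s - 3)*(s^2 - 7*s + 10) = (s - 5)*(s - 3)*(s - 2)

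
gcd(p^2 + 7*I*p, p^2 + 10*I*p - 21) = p + 7*I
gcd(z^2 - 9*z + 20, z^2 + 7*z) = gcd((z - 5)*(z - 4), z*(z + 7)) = 1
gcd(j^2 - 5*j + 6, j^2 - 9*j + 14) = j - 2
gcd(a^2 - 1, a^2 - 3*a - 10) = 1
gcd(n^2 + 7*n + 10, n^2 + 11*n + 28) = 1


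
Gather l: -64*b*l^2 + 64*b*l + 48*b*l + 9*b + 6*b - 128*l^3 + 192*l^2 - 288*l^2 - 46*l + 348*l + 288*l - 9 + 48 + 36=15*b - 128*l^3 + l^2*(-64*b - 96) + l*(112*b + 590) + 75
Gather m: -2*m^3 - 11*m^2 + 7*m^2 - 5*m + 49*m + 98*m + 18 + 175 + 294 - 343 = -2*m^3 - 4*m^2 + 142*m + 144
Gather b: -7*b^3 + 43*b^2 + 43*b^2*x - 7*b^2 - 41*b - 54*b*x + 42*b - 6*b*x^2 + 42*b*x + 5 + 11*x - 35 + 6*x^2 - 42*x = -7*b^3 + b^2*(43*x + 36) + b*(-6*x^2 - 12*x + 1) + 6*x^2 - 31*x - 30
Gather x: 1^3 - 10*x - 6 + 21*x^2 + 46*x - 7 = 21*x^2 + 36*x - 12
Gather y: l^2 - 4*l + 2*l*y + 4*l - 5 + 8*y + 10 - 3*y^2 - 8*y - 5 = l^2 + 2*l*y - 3*y^2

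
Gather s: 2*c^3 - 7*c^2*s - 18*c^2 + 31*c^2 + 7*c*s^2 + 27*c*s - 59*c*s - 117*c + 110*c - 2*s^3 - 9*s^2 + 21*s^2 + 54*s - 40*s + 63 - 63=2*c^3 + 13*c^2 - 7*c - 2*s^3 + s^2*(7*c + 12) + s*(-7*c^2 - 32*c + 14)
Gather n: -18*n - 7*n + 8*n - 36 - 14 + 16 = -17*n - 34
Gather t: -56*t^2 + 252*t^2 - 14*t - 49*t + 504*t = 196*t^2 + 441*t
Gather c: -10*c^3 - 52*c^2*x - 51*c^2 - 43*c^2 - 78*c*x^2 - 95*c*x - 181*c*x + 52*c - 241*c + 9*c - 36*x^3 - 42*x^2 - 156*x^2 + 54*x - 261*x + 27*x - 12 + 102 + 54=-10*c^3 + c^2*(-52*x - 94) + c*(-78*x^2 - 276*x - 180) - 36*x^3 - 198*x^2 - 180*x + 144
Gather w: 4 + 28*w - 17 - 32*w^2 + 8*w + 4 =-32*w^2 + 36*w - 9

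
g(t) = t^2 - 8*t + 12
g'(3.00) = -2.00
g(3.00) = -3.00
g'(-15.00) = -38.00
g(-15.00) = 357.00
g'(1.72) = -4.56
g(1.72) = 1.20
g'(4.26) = 0.52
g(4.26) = -3.93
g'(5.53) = 3.06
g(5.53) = -1.66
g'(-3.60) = -15.20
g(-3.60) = 53.76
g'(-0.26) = -8.52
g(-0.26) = 14.15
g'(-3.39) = -14.78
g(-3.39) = 50.61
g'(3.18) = -1.64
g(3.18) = -3.33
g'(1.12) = -5.76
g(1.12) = 4.29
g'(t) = 2*t - 8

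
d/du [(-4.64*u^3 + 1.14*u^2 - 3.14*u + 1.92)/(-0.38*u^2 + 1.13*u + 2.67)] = (1.7632*u^4 - 10.4864*u^3 - 37.0714*u^2 + 7.5468*u - 10.5534)/(0.1444*u^4 - 0.8588*u^3 - 0.7523*u^2 + 6.0342*u + 7.1289)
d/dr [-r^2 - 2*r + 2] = -2*r - 2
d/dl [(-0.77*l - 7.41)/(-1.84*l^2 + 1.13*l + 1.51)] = (-1.4168*l^2 - 27.2688*l + 7.2106)/(3.3856*l^4 - 4.1584*l^3 - 4.2799*l^2 + 3.4126*l + 2.2801)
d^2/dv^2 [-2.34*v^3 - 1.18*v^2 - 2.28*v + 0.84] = -14.04*v - 2.36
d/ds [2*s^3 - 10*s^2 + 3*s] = 6*s^2 - 20*s + 3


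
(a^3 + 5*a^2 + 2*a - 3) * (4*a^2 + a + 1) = 4*a^5 + 21*a^4 + 14*a^3 - 5*a^2 - a - 3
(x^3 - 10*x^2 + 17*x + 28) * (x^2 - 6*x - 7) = x^5 - 16*x^4 + 70*x^3 - 4*x^2 - 287*x - 196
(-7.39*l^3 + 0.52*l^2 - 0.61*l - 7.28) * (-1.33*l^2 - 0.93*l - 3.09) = 9.8287*l^5 + 6.1811*l^4 + 23.1628*l^3 + 8.6429*l^2 + 8.6553*l + 22.4952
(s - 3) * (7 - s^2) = -s^3 + 3*s^2 + 7*s - 21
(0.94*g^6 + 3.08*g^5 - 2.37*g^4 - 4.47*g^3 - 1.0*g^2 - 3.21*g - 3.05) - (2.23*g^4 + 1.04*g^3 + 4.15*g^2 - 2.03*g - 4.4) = 0.94*g^6 + 3.08*g^5 - 4.6*g^4 - 5.51*g^3 - 5.15*g^2 - 1.18*g + 1.35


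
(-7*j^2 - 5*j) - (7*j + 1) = -7*j^2 - 12*j - 1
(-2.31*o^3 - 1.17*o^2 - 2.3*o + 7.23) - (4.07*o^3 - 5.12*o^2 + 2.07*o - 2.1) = -6.38*o^3 + 3.95*o^2 - 4.37*o + 9.33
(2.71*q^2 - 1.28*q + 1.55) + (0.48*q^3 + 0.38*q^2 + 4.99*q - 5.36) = 0.48*q^3 + 3.09*q^2 + 3.71*q - 3.81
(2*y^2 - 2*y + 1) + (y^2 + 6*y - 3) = 3*y^2 + 4*y - 2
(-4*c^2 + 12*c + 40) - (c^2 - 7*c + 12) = -5*c^2 + 19*c + 28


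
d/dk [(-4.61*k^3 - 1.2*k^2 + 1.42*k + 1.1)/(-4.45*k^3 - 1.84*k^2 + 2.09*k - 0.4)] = (3.1424*k^4 - 6.6318*k^3 + 20.3218*k^2 + 5.008*k - 2.867)/(19.8025*k^6 + 16.376*k^5 - 15.2154*k^4 - 4.1312*k^3 + 5.8401*k^2 - 1.672*k + 0.16)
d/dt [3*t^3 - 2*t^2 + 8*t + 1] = 9*t^2 - 4*t + 8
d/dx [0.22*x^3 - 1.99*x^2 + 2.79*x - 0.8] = 0.66*x^2 - 3.98*x + 2.79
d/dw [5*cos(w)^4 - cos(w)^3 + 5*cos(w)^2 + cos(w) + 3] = (-20*cos(w)^3 + 3*cos(w)^2 - 10*cos(w) - 1)*sin(w)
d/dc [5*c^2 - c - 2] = 10*c - 1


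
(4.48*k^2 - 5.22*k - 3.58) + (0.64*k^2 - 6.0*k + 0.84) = 5.12*k^2 - 11.22*k - 2.74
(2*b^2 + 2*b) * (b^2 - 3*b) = 2*b^4 - 4*b^3 - 6*b^2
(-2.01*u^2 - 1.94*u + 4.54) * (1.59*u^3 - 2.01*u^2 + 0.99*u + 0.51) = -3.1959*u^5 + 0.955499999999999*u^4 + 9.1281*u^3 - 12.0711*u^2 + 3.5052*u + 2.3154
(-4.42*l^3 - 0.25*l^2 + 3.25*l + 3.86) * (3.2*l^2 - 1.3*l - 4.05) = -14.144*l^5 + 4.946*l^4 + 28.626*l^3 + 9.1395*l^2 - 18.1805*l - 15.633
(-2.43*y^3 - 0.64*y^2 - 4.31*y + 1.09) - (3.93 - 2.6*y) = -2.43*y^3 - 0.64*y^2 - 1.71*y - 2.84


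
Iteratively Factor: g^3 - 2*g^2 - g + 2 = (g + 1)*(g^2 - 3*g + 2) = (g - 2)*(g + 1)*(g - 1)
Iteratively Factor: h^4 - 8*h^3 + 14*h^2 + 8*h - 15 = (h + 1)*(h^3 - 9*h^2 + 23*h - 15) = (h - 5)*(h + 1)*(h^2 - 4*h + 3) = (h - 5)*(h - 1)*(h + 1)*(h - 3)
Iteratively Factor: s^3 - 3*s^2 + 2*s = (s)*(s^2 - 3*s + 2) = s*(s - 1)*(s - 2)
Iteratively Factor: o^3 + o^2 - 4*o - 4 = (o + 2)*(o^2 - o - 2) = (o + 1)*(o + 2)*(o - 2)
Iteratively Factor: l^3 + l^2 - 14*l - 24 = (l - 4)*(l^2 + 5*l + 6) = (l - 4)*(l + 3)*(l + 2)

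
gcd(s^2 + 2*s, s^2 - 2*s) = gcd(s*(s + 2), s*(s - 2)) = s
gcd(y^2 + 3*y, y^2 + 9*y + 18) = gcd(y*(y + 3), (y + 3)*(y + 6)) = y + 3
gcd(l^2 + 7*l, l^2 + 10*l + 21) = l + 7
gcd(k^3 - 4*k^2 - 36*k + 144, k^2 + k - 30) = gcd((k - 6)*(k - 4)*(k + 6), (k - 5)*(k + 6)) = k + 6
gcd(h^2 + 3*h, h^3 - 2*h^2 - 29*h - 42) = h + 3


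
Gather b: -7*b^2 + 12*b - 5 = -7*b^2 + 12*b - 5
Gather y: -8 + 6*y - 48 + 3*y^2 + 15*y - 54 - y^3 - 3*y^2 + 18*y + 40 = -y^3 + 39*y - 70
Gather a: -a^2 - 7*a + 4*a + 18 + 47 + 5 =-a^2 - 3*a + 70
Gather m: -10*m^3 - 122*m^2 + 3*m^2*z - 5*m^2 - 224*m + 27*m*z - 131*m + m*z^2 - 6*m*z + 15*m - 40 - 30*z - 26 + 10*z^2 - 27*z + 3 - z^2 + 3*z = -10*m^3 + m^2*(3*z - 127) + m*(z^2 + 21*z - 340) + 9*z^2 - 54*z - 63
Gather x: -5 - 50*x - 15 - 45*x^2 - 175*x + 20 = -45*x^2 - 225*x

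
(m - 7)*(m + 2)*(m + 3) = m^3 - 2*m^2 - 29*m - 42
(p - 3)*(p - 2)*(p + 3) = p^3 - 2*p^2 - 9*p + 18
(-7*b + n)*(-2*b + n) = 14*b^2 - 9*b*n + n^2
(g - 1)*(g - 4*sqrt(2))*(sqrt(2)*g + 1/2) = sqrt(2)*g^3 - 15*g^2/2 - sqrt(2)*g^2 - 2*sqrt(2)*g + 15*g/2 + 2*sqrt(2)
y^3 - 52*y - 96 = (y - 8)*(y + 2)*(y + 6)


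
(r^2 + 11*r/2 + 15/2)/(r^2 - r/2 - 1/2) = (2*r^2 + 11*r + 15)/(2*r^2 - r - 1)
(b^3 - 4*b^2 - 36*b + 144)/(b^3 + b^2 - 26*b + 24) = (b - 6)/(b - 1)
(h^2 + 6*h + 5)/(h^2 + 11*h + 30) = (h + 1)/(h + 6)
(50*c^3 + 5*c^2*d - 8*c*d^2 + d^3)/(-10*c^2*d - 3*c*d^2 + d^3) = (-5*c + d)/d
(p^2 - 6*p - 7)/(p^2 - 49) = (p + 1)/(p + 7)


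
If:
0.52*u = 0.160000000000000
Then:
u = 0.31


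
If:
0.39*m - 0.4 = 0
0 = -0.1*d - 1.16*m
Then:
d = -11.90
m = 1.03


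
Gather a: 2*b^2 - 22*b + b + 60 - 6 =2*b^2 - 21*b + 54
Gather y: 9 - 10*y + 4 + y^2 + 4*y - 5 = y^2 - 6*y + 8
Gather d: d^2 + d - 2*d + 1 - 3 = d^2 - d - 2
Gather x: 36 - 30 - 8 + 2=0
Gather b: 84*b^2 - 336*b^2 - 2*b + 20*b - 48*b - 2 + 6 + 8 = -252*b^2 - 30*b + 12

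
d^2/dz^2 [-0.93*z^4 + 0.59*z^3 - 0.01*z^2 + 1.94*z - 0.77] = -11.16*z^2 + 3.54*z - 0.02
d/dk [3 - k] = -1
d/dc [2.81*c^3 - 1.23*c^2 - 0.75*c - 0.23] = 8.43*c^2 - 2.46*c - 0.75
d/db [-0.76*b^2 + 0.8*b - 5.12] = 0.8 - 1.52*b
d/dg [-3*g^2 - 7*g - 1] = -6*g - 7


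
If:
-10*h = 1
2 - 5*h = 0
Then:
No Solution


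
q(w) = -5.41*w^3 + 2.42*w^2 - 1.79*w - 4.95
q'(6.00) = -557.03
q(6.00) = -1097.13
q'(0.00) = -1.79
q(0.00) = -4.95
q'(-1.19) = -30.53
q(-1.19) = 9.72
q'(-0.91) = -19.63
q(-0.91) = 2.76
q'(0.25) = -1.59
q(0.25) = -5.33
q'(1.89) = -50.62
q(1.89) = -36.21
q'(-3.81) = -255.83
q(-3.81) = 336.21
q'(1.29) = -22.55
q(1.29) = -14.85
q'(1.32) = -23.68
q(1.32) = -15.54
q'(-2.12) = -84.99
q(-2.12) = 61.27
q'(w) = -16.23*w^2 + 4.84*w - 1.79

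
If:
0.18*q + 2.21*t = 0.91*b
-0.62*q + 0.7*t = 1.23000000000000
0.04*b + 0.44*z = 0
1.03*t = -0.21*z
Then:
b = -0.41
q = -1.99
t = -0.01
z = 0.04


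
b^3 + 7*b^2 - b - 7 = (b - 1)*(b + 1)*(b + 7)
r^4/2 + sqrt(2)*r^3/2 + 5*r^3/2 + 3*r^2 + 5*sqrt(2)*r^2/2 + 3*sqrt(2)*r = r*(r/2 + sqrt(2)/2)*(r + 2)*(r + 3)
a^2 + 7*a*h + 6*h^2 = (a + h)*(a + 6*h)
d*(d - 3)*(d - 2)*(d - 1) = d^4 - 6*d^3 + 11*d^2 - 6*d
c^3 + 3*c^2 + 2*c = c*(c + 1)*(c + 2)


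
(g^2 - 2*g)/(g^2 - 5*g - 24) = g*(2 - g)/(-g^2 + 5*g + 24)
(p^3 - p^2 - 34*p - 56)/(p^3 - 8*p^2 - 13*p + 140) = (p + 2)/(p - 5)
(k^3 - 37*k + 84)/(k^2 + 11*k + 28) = (k^2 - 7*k + 12)/(k + 4)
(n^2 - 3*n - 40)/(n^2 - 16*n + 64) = (n + 5)/(n - 8)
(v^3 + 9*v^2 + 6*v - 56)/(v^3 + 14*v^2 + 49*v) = (v^2 + 2*v - 8)/(v*(v + 7))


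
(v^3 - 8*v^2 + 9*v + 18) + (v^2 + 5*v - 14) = v^3 - 7*v^2 + 14*v + 4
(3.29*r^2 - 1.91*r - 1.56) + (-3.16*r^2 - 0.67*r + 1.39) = 0.13*r^2 - 2.58*r - 0.17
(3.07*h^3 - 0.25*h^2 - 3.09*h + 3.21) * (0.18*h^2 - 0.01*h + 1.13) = 0.5526*h^5 - 0.0757*h^4 + 2.9154*h^3 + 0.3262*h^2 - 3.5238*h + 3.6273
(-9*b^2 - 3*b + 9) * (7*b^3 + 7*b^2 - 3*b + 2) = -63*b^5 - 84*b^4 + 69*b^3 + 54*b^2 - 33*b + 18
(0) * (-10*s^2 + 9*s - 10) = 0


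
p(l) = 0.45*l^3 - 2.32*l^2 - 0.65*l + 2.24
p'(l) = 1.35*l^2 - 4.64*l - 0.65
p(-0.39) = 2.11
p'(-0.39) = 1.36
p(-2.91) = -26.60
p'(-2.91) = 24.28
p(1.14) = -0.85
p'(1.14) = -4.19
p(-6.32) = -199.91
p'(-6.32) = 82.60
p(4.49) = -6.72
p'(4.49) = 5.73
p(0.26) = 1.92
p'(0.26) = -1.77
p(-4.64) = -89.65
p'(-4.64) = 49.94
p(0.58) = 1.17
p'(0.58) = -2.89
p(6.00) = 12.02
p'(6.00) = 20.11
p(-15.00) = -2028.76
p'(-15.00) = 372.70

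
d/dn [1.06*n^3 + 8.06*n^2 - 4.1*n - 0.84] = 3.18*n^2 + 16.12*n - 4.1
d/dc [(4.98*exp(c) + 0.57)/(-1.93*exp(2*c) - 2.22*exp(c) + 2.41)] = (9.6114*exp(2*c) + 2.2002*exp(c) + 13.2672)*exp(c)/(3.7249*exp(4*c) + 8.5692*exp(3*c) - 4.3742*exp(2*c) - 10.7004*exp(c) + 5.8081)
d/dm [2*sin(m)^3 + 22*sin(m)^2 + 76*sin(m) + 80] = 2*(3*sin(m)^2 + 22*sin(m) + 38)*cos(m)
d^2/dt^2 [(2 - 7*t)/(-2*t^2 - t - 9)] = 2*((4*t + 1)^2*(7*t - 2) - 3*(14*t + 1)*(2*t^2 + t + 9))/(2*t^2 + t + 9)^3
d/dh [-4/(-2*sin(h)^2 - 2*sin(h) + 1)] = -(8*sin(2*h) + 8*cos(h))/(2*sin(h) - cos(2*h))^2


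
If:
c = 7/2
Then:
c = 7/2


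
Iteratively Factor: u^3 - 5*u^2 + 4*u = (u - 1)*(u^2 - 4*u) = u*(u - 1)*(u - 4)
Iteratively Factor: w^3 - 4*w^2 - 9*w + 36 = (w + 3)*(w^2 - 7*w + 12) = (w - 3)*(w + 3)*(w - 4)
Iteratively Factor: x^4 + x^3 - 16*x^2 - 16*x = (x + 4)*(x^3 - 3*x^2 - 4*x) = (x - 4)*(x + 4)*(x^2 + x) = (x - 4)*(x + 1)*(x + 4)*(x)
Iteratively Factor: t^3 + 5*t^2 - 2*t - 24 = (t + 4)*(t^2 + t - 6) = (t - 2)*(t + 4)*(t + 3)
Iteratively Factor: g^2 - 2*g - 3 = (g + 1)*(g - 3)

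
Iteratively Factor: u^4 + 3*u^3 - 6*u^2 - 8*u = (u + 1)*(u^3 + 2*u^2 - 8*u) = (u - 2)*(u + 1)*(u^2 + 4*u) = u*(u - 2)*(u + 1)*(u + 4)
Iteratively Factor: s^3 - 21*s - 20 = (s + 4)*(s^2 - 4*s - 5) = (s - 5)*(s + 4)*(s + 1)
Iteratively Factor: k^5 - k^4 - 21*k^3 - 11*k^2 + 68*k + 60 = (k - 2)*(k^4 + k^3 - 19*k^2 - 49*k - 30) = (k - 2)*(k + 2)*(k^3 - k^2 - 17*k - 15) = (k - 5)*(k - 2)*(k + 2)*(k^2 + 4*k + 3) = (k - 5)*(k - 2)*(k + 1)*(k + 2)*(k + 3)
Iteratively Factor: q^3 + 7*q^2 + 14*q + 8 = (q + 2)*(q^2 + 5*q + 4) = (q + 2)*(q + 4)*(q + 1)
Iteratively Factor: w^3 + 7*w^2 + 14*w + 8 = (w + 1)*(w^2 + 6*w + 8) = (w + 1)*(w + 2)*(w + 4)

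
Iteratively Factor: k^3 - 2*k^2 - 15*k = (k + 3)*(k^2 - 5*k) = k*(k + 3)*(k - 5)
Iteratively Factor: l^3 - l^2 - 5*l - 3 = (l - 3)*(l^2 + 2*l + 1) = (l - 3)*(l + 1)*(l + 1)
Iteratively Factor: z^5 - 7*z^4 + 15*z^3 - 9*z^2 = (z - 1)*(z^4 - 6*z^3 + 9*z^2) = z*(z - 1)*(z^3 - 6*z^2 + 9*z) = z^2*(z - 1)*(z^2 - 6*z + 9) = z^2*(z - 3)*(z - 1)*(z - 3)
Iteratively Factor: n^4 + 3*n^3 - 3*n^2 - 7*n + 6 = (n - 1)*(n^3 + 4*n^2 + n - 6) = (n - 1)*(n + 2)*(n^2 + 2*n - 3) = (n - 1)*(n + 2)*(n + 3)*(n - 1)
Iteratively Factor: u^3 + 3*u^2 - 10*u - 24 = (u + 4)*(u^2 - u - 6) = (u - 3)*(u + 4)*(u + 2)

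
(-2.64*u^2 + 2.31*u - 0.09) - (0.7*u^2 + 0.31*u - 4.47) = -3.34*u^2 + 2.0*u + 4.38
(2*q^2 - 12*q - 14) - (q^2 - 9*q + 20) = q^2 - 3*q - 34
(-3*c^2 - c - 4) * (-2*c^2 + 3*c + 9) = 6*c^4 - 7*c^3 - 22*c^2 - 21*c - 36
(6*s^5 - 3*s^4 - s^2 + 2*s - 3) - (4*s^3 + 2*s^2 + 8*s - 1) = 6*s^5 - 3*s^4 - 4*s^3 - 3*s^2 - 6*s - 2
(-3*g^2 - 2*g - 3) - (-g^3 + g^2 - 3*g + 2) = g^3 - 4*g^2 + g - 5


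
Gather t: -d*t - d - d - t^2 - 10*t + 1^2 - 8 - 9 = -2*d - t^2 + t*(-d - 10) - 16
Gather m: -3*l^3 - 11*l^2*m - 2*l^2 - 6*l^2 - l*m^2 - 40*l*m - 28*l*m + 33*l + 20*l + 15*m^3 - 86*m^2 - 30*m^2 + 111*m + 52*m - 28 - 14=-3*l^3 - 8*l^2 + 53*l + 15*m^3 + m^2*(-l - 116) + m*(-11*l^2 - 68*l + 163) - 42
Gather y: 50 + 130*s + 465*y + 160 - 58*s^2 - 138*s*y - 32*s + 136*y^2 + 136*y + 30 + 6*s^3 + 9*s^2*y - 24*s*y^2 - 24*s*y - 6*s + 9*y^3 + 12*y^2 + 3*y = 6*s^3 - 58*s^2 + 92*s + 9*y^3 + y^2*(148 - 24*s) + y*(9*s^2 - 162*s + 604) + 240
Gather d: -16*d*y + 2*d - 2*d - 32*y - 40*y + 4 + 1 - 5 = -16*d*y - 72*y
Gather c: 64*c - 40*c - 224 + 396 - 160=24*c + 12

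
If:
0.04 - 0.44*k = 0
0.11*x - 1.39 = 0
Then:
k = 0.09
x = 12.64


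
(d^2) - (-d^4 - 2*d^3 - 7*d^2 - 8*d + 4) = d^4 + 2*d^3 + 8*d^2 + 8*d - 4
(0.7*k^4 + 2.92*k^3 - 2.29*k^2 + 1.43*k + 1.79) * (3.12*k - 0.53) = 2.184*k^5 + 8.7394*k^4 - 8.6924*k^3 + 5.6753*k^2 + 4.8269*k - 0.9487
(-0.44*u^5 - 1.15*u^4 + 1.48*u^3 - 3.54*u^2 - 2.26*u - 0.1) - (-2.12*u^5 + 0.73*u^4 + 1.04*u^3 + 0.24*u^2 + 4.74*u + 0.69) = 1.68*u^5 - 1.88*u^4 + 0.44*u^3 - 3.78*u^2 - 7.0*u - 0.79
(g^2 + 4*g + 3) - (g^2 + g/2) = 7*g/2 + 3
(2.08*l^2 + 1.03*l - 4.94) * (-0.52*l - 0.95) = -1.0816*l^3 - 2.5116*l^2 + 1.5903*l + 4.693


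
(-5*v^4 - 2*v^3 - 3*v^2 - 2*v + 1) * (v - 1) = -5*v^5 + 3*v^4 - v^3 + v^2 + 3*v - 1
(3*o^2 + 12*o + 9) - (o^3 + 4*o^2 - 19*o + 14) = -o^3 - o^2 + 31*o - 5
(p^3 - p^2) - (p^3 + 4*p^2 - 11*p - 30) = -5*p^2 + 11*p + 30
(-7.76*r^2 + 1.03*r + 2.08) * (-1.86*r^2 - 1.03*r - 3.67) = 14.4336*r^4 + 6.077*r^3 + 23.5495*r^2 - 5.9225*r - 7.6336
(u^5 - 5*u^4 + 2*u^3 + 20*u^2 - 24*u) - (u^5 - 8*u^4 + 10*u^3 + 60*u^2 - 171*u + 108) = 3*u^4 - 8*u^3 - 40*u^2 + 147*u - 108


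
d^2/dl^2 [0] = 0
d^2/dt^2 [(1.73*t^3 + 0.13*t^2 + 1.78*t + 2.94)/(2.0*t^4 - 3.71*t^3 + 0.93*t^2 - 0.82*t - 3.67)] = (13.84*t^9 + 3.12*t^8 + 60.3455999999999*t^7 + 78.6323039999999*t^6 - 211.841448*t^5 + 302.560596*t^4 + 61.517832*t^3 + 70.944882*t^2 - 77.374122*t + 16.81119)/(8.0*t^12 - 44.52*t^11 + 93.7446*t^10 - 102.308411*t^9 + 36.057639*t^8 + 110.751177*t^7 - 170.685708*t^6 + 102.47694*t^5 + 6.17760300000002*t^4 - 133.667773*t^3 + 30.175107*t^2 - 33.133494*t - 49.430863)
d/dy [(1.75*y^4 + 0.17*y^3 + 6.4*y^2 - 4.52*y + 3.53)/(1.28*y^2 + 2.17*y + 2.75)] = (4.48*y^5 + 11.6101*y^4 + 19.9878*y^3 + 21.0761*y^2 + 26.1632*y - 20.0901)/(1.6384*y^4 + 5.5552*y^3 + 11.7489*y^2 + 11.935*y + 7.5625)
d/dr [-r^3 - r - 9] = -3*r^2 - 1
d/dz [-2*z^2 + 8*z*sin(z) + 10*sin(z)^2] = 8*z*cos(z) - 4*z + 8*sin(z) + 10*sin(2*z)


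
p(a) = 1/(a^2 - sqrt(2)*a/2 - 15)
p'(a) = (-2*a + sqrt(2)/2)/(a^2 - sqrt(2)*a/2 - 15)^2 = 2*(-4*a + sqrt(2))/(-2*a^2 + sqrt(2)*a + 30)^2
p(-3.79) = 0.49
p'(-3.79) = 1.98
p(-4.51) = 0.12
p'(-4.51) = 0.13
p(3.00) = -0.12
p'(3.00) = -0.08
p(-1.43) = -0.08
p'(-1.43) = 0.03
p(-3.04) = -0.28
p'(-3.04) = 0.52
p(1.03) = -0.07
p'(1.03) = -0.00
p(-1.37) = -0.08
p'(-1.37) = 0.02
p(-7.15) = 0.02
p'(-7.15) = 0.01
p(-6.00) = 0.04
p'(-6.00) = 0.02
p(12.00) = 0.01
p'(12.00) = 0.00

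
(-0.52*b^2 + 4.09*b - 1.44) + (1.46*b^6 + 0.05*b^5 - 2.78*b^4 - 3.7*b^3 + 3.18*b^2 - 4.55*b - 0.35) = 1.46*b^6 + 0.05*b^5 - 2.78*b^4 - 3.7*b^3 + 2.66*b^2 - 0.46*b - 1.79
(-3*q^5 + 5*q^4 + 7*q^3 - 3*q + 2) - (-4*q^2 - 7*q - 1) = -3*q^5 + 5*q^4 + 7*q^3 + 4*q^2 + 4*q + 3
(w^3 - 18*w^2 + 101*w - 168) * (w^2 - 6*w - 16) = w^5 - 24*w^4 + 193*w^3 - 486*w^2 - 608*w + 2688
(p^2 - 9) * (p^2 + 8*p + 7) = p^4 + 8*p^3 - 2*p^2 - 72*p - 63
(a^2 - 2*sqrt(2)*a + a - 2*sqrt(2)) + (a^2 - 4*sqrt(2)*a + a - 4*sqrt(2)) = 2*a^2 - 6*sqrt(2)*a + 2*a - 6*sqrt(2)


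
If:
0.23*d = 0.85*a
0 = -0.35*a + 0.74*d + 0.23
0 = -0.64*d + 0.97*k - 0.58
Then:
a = -0.10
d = -0.36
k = 0.36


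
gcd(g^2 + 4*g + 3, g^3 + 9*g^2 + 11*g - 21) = g + 3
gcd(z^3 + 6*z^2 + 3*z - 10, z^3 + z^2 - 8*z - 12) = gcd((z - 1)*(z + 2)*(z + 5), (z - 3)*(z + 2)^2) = z + 2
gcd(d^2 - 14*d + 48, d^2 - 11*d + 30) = d - 6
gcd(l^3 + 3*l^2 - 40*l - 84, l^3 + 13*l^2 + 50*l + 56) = l^2 + 9*l + 14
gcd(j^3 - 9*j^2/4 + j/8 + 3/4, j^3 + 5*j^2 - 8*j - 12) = j - 2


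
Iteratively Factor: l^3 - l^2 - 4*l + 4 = (l - 1)*(l^2 - 4) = (l - 1)*(l + 2)*(l - 2)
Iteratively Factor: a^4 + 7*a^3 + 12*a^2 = (a)*(a^3 + 7*a^2 + 12*a) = a*(a + 3)*(a^2 + 4*a) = a*(a + 3)*(a + 4)*(a)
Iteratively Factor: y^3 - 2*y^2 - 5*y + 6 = (y - 1)*(y^2 - y - 6) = (y - 3)*(y - 1)*(y + 2)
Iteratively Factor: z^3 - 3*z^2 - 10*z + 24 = (z - 2)*(z^2 - z - 12) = (z - 2)*(z + 3)*(z - 4)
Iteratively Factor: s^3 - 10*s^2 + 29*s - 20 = (s - 1)*(s^2 - 9*s + 20) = (s - 4)*(s - 1)*(s - 5)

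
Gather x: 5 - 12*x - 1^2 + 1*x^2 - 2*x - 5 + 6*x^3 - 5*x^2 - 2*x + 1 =6*x^3 - 4*x^2 - 16*x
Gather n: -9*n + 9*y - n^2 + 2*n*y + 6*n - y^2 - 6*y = -n^2 + n*(2*y - 3) - y^2 + 3*y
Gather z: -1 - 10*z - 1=-10*z - 2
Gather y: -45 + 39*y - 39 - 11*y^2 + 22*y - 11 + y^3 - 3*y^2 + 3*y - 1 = y^3 - 14*y^2 + 64*y - 96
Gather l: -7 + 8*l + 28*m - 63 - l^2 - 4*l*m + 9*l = -l^2 + l*(17 - 4*m) + 28*m - 70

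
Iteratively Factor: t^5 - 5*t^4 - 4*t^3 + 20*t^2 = (t + 2)*(t^4 - 7*t^3 + 10*t^2) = t*(t + 2)*(t^3 - 7*t^2 + 10*t) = t*(t - 5)*(t + 2)*(t^2 - 2*t) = t*(t - 5)*(t - 2)*(t + 2)*(t)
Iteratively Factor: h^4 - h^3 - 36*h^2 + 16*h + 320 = (h - 4)*(h^3 + 3*h^2 - 24*h - 80) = (h - 5)*(h - 4)*(h^2 + 8*h + 16) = (h - 5)*(h - 4)*(h + 4)*(h + 4)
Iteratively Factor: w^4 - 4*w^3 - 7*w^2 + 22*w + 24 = (w + 2)*(w^3 - 6*w^2 + 5*w + 12) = (w + 1)*(w + 2)*(w^2 - 7*w + 12) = (w - 3)*(w + 1)*(w + 2)*(w - 4)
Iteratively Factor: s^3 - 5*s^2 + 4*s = (s - 4)*(s^2 - s) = (s - 4)*(s - 1)*(s)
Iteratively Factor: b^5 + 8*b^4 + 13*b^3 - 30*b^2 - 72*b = (b + 4)*(b^4 + 4*b^3 - 3*b^2 - 18*b) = (b - 2)*(b + 4)*(b^3 + 6*b^2 + 9*b) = (b - 2)*(b + 3)*(b + 4)*(b^2 + 3*b) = b*(b - 2)*(b + 3)*(b + 4)*(b + 3)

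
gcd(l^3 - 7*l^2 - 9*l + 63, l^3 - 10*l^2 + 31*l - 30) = l - 3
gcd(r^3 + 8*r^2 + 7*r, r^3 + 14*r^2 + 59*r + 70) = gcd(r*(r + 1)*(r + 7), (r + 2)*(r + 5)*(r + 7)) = r + 7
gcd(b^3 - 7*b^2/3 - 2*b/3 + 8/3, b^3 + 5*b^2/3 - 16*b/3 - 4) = b - 2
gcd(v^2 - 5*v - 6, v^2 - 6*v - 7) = v + 1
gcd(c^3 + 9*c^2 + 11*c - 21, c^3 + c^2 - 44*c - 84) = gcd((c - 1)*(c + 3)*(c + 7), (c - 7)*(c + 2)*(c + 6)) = 1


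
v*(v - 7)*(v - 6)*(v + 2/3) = v^4 - 37*v^3/3 + 100*v^2/3 + 28*v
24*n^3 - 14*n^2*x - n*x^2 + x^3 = (-3*n + x)*(-2*n + x)*(4*n + x)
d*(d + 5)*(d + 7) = d^3 + 12*d^2 + 35*d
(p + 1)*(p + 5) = p^2 + 6*p + 5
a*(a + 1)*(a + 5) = a^3 + 6*a^2 + 5*a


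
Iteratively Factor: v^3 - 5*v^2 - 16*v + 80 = (v - 4)*(v^2 - v - 20) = (v - 4)*(v + 4)*(v - 5)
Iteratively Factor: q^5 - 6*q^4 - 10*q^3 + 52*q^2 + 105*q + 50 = (q - 5)*(q^4 - q^3 - 15*q^2 - 23*q - 10) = (q - 5)^2*(q^3 + 4*q^2 + 5*q + 2) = (q - 5)^2*(q + 1)*(q^2 + 3*q + 2) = (q - 5)^2*(q + 1)*(q + 2)*(q + 1)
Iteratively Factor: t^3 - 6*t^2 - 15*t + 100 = (t - 5)*(t^2 - t - 20) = (t - 5)^2*(t + 4)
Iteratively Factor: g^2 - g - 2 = (g + 1)*(g - 2)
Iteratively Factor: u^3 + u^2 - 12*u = (u)*(u^2 + u - 12) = u*(u - 3)*(u + 4)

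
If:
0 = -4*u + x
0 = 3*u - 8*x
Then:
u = 0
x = 0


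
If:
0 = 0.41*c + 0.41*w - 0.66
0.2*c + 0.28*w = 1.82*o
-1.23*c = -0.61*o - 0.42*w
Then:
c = 0.49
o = 0.23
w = 1.12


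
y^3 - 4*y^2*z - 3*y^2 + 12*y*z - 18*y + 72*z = (y - 6)*(y + 3)*(y - 4*z)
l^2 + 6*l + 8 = (l + 2)*(l + 4)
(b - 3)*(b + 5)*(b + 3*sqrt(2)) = b^3 + 2*b^2 + 3*sqrt(2)*b^2 - 15*b + 6*sqrt(2)*b - 45*sqrt(2)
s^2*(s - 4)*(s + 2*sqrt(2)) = s^4 - 4*s^3 + 2*sqrt(2)*s^3 - 8*sqrt(2)*s^2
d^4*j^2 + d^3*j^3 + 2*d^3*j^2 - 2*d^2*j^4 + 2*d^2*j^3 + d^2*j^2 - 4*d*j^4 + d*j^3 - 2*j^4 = (d - j)*(d + 2*j)*(d*j + j)^2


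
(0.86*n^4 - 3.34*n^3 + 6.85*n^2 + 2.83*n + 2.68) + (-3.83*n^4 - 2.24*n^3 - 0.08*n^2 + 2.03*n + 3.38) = -2.97*n^4 - 5.58*n^3 + 6.77*n^2 + 4.86*n + 6.06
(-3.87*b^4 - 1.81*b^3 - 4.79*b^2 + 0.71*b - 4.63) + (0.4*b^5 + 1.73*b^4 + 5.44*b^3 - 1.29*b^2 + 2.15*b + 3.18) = 0.4*b^5 - 2.14*b^4 + 3.63*b^3 - 6.08*b^2 + 2.86*b - 1.45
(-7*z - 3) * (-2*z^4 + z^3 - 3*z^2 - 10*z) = 14*z^5 - z^4 + 18*z^3 + 79*z^2 + 30*z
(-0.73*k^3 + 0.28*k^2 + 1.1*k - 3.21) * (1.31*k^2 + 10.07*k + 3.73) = -0.9563*k^5 - 6.9843*k^4 + 1.5377*k^3 + 7.9163*k^2 - 28.2217*k - 11.9733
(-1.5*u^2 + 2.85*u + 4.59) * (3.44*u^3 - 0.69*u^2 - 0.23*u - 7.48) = -5.16*u^5 + 10.839*u^4 + 14.1681*u^3 + 7.3974*u^2 - 22.3737*u - 34.3332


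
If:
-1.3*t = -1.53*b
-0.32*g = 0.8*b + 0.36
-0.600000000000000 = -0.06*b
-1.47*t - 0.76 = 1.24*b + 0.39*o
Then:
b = 10.00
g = -26.12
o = -78.10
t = 11.77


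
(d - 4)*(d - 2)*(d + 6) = d^3 - 28*d + 48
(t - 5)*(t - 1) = t^2 - 6*t + 5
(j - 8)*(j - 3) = j^2 - 11*j + 24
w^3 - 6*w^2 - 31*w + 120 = (w - 8)*(w - 3)*(w + 5)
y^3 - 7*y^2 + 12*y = y*(y - 4)*(y - 3)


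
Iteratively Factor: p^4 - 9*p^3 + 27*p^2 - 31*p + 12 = (p - 1)*(p^3 - 8*p^2 + 19*p - 12) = (p - 3)*(p - 1)*(p^2 - 5*p + 4) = (p - 4)*(p - 3)*(p - 1)*(p - 1)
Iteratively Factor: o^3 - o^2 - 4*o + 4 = (o - 1)*(o^2 - 4) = (o - 2)*(o - 1)*(o + 2)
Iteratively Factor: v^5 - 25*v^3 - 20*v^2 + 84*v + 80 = (v + 4)*(v^4 - 4*v^3 - 9*v^2 + 16*v + 20) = (v - 2)*(v + 4)*(v^3 - 2*v^2 - 13*v - 10) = (v - 5)*(v - 2)*(v + 4)*(v^2 + 3*v + 2) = (v - 5)*(v - 2)*(v + 2)*(v + 4)*(v + 1)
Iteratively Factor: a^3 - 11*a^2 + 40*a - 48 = (a - 4)*(a^2 - 7*a + 12) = (a - 4)*(a - 3)*(a - 4)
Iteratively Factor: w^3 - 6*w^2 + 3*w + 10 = (w - 2)*(w^2 - 4*w - 5) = (w - 2)*(w + 1)*(w - 5)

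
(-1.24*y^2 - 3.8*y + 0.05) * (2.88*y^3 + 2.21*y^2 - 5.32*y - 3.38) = -3.5712*y^5 - 13.6844*y^4 - 1.6572*y^3 + 24.5177*y^2 + 12.578*y - 0.169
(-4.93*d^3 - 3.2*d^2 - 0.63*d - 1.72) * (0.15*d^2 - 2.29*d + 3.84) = -0.7395*d^5 + 10.8097*d^4 - 11.6977*d^3 - 11.1033*d^2 + 1.5196*d - 6.6048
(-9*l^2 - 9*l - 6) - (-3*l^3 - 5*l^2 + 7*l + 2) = 3*l^3 - 4*l^2 - 16*l - 8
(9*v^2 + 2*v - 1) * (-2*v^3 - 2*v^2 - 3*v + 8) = -18*v^5 - 22*v^4 - 29*v^3 + 68*v^2 + 19*v - 8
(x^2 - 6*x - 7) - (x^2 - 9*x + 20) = 3*x - 27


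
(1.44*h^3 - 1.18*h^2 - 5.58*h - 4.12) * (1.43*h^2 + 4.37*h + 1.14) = 2.0592*h^5 + 4.6054*h^4 - 11.4944*h^3 - 31.6214*h^2 - 24.3656*h - 4.6968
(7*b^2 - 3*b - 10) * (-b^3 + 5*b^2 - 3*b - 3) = -7*b^5 + 38*b^4 - 26*b^3 - 62*b^2 + 39*b + 30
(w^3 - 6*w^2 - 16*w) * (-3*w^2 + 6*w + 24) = -3*w^5 + 24*w^4 + 36*w^3 - 240*w^2 - 384*w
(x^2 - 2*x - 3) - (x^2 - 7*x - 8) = 5*x + 5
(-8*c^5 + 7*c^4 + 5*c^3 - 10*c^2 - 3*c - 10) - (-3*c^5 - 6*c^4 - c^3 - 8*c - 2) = -5*c^5 + 13*c^4 + 6*c^3 - 10*c^2 + 5*c - 8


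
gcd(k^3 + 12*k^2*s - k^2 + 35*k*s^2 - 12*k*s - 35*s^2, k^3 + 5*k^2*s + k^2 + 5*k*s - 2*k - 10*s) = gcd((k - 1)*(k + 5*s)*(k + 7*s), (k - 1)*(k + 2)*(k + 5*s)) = k^2 + 5*k*s - k - 5*s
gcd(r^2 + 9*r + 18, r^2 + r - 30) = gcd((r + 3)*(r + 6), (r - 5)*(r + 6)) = r + 6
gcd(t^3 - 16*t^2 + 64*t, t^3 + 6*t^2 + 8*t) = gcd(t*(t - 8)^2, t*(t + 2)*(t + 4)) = t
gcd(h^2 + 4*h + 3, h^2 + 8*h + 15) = h + 3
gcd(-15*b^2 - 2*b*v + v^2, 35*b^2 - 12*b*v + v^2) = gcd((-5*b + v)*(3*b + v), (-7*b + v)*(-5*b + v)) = -5*b + v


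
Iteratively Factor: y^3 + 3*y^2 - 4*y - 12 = (y + 3)*(y^2 - 4) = (y - 2)*(y + 3)*(y + 2)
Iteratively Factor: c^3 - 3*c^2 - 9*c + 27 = (c - 3)*(c^2 - 9) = (c - 3)*(c + 3)*(c - 3)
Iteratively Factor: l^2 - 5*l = (l)*(l - 5)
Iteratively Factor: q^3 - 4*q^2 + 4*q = (q - 2)*(q^2 - 2*q) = (q - 2)^2*(q)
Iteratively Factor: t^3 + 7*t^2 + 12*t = (t)*(t^2 + 7*t + 12) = t*(t + 3)*(t + 4)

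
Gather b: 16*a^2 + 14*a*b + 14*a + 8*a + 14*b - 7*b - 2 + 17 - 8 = 16*a^2 + 22*a + b*(14*a + 7) + 7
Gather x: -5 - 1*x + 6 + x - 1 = 0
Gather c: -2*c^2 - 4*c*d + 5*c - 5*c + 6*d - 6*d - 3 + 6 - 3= -2*c^2 - 4*c*d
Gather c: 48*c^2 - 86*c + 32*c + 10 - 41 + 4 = 48*c^2 - 54*c - 27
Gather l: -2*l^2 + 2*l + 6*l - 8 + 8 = -2*l^2 + 8*l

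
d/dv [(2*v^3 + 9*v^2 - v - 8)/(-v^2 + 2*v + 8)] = (-2*v^4 + 8*v^3 + 65*v^2 + 128*v + 8)/(v^4 - 4*v^3 - 12*v^2 + 32*v + 64)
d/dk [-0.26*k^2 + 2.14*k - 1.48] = 2.14 - 0.52*k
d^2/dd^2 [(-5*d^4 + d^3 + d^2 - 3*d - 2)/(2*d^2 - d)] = 2*(-20*d^6 + 30*d^5 - 15*d^4 - 9*d^3 - 24*d^2 + 12*d - 2)/(d^3*(8*d^3 - 12*d^2 + 6*d - 1))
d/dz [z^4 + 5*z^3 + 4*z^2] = z*(4*z^2 + 15*z + 8)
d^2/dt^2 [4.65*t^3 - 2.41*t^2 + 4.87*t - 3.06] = 27.9*t - 4.82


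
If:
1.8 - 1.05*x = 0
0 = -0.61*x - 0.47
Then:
No Solution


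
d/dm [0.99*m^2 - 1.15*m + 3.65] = 1.98*m - 1.15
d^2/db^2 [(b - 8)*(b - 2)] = 2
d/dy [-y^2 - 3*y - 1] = -2*y - 3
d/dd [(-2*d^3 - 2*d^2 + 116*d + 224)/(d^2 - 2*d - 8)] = 2*(-d^2 + 8*d - 60)/(d^2 - 8*d + 16)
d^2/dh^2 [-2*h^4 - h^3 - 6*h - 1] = 6*h*(-4*h - 1)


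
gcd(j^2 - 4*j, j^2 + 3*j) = j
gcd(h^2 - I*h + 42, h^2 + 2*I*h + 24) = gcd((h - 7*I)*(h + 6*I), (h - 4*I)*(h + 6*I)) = h + 6*I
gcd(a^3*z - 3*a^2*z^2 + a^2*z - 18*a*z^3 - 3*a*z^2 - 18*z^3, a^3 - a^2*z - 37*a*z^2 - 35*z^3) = 1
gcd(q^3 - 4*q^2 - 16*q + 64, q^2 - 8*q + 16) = q^2 - 8*q + 16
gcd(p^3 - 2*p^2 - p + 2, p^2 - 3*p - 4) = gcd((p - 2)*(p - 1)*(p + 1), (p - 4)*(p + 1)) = p + 1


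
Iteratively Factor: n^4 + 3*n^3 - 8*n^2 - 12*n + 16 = (n - 2)*(n^3 + 5*n^2 + 2*n - 8) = (n - 2)*(n + 2)*(n^2 + 3*n - 4) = (n - 2)*(n + 2)*(n + 4)*(n - 1)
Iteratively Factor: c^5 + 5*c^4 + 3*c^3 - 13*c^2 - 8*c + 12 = (c - 1)*(c^4 + 6*c^3 + 9*c^2 - 4*c - 12) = (c - 1)*(c + 2)*(c^3 + 4*c^2 + c - 6) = (c - 1)^2*(c + 2)*(c^2 + 5*c + 6) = (c - 1)^2*(c + 2)^2*(c + 3)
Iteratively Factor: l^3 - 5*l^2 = (l)*(l^2 - 5*l) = l^2*(l - 5)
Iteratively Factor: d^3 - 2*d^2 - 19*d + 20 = (d + 4)*(d^2 - 6*d + 5) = (d - 1)*(d + 4)*(d - 5)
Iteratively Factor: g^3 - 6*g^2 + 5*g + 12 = (g + 1)*(g^2 - 7*g + 12) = (g - 3)*(g + 1)*(g - 4)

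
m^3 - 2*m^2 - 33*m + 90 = (m - 5)*(m - 3)*(m + 6)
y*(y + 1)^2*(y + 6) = y^4 + 8*y^3 + 13*y^2 + 6*y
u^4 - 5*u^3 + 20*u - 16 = (u - 4)*(u - 2)*(u - 1)*(u + 2)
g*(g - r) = g^2 - g*r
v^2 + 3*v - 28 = (v - 4)*(v + 7)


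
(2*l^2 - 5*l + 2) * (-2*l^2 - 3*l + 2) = -4*l^4 + 4*l^3 + 15*l^2 - 16*l + 4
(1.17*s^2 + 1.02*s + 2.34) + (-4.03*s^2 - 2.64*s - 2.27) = -2.86*s^2 - 1.62*s + 0.0699999999999998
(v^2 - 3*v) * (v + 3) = v^3 - 9*v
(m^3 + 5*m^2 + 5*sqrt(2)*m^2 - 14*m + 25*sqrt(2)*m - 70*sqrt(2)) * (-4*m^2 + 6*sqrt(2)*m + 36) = -4*m^5 - 20*m^4 - 14*sqrt(2)*m^4 - 70*sqrt(2)*m^3 + 152*m^3 + 480*m^2 + 376*sqrt(2)*m^2 - 1344*m + 900*sqrt(2)*m - 2520*sqrt(2)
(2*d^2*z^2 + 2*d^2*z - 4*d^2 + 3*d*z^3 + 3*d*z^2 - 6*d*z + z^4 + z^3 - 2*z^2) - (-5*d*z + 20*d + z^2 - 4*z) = 2*d^2*z^2 + 2*d^2*z - 4*d^2 + 3*d*z^3 + 3*d*z^2 - d*z - 20*d + z^4 + z^3 - 3*z^2 + 4*z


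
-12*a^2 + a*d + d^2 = (-3*a + d)*(4*a + d)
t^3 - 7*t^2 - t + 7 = (t - 7)*(t - 1)*(t + 1)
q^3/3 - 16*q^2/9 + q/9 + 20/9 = (q/3 + 1/3)*(q - 5)*(q - 4/3)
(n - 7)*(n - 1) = n^2 - 8*n + 7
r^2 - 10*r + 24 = (r - 6)*(r - 4)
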